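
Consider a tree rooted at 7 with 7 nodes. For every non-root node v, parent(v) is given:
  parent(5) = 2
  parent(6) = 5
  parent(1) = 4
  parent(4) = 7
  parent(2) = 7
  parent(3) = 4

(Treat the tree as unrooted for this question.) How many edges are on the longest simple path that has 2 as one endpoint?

3

The node farthest from 2 is 1 (3 also at distance 3), via 2 – 7 – 4 – 1 — 3 edges.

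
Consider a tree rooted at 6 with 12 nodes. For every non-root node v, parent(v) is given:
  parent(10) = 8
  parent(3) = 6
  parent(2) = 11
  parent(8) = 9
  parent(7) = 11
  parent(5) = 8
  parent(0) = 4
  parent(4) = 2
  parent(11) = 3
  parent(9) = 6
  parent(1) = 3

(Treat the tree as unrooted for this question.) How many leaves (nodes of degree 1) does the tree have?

5

Exactly 5 nodes have a single neighbour: 0, 1, 5, 7, 10.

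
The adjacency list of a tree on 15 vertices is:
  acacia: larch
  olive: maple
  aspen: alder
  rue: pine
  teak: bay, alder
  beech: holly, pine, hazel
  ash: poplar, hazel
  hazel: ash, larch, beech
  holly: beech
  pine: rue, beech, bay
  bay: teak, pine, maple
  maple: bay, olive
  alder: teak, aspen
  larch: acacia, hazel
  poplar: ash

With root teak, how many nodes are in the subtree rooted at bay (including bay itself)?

The subtree rooted at bay contains: bay, pine, maple, beech, rue, olive, hazel, holly, ash, larch, poplar, acacia — 12 nodes.

12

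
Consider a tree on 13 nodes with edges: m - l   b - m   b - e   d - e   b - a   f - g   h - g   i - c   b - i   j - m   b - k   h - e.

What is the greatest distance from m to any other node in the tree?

Distances from m peak at 5, attained at f.
m–b–e–h–g–f

5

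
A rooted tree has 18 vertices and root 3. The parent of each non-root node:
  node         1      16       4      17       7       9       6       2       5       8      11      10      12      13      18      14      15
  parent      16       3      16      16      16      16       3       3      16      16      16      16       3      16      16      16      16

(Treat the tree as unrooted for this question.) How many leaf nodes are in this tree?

16

Degree-1 nodes: 1, 2, 4, 5, 6, 7, 8, 9, 10, 11, 12, 13, 14, 15, 17, 18 — 16 of them.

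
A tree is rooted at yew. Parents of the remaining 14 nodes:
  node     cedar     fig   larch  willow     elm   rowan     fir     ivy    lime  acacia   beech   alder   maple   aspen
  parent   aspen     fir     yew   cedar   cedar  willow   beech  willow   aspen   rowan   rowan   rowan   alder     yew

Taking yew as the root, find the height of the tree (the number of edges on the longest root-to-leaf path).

7

A deepest node is fig, reached by yew–aspen–cedar–willow–rowan–beech–fir–fig.
That path has 7 edges, so the height is 7.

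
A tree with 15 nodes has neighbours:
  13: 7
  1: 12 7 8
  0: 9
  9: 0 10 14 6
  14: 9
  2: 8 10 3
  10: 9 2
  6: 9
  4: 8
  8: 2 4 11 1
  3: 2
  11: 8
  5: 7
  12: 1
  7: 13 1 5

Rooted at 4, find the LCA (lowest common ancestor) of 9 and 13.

8

Ancestors of 9 (toward the root): 9, 10, 2, 8, 4.
Ancestors of 13: 13, 7, 1, 8, 4.
The deepest node appearing in both lists is 8.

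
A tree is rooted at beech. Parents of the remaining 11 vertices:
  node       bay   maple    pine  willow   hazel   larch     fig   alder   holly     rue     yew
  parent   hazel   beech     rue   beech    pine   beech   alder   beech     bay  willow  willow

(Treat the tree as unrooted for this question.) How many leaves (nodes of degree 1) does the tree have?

5

Degree-1 nodes: fig, holly, larch, maple, yew — 5 of them.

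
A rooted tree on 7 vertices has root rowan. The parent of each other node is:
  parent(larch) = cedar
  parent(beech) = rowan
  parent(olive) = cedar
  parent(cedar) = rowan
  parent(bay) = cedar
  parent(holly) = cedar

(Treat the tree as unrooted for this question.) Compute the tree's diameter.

BFS from beech reaches bay last, at distance 3; BFS from bay confirms no node is farther.
Path: beech - rowan - cedar - bay.

3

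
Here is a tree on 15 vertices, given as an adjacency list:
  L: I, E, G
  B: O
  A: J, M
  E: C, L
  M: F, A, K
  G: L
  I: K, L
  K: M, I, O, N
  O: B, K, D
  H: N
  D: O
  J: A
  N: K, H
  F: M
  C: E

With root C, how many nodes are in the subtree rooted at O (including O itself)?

3

O's subtree: {O, B, D}, size 3.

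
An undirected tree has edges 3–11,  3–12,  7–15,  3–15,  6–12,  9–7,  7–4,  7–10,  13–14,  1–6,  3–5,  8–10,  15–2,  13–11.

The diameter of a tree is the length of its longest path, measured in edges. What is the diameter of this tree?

7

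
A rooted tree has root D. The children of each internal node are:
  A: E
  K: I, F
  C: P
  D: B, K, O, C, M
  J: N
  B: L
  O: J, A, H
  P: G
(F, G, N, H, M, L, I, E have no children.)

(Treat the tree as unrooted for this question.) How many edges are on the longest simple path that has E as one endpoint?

6

Distances from E peak at 6, attained at G.
E-A-O-D-C-P-G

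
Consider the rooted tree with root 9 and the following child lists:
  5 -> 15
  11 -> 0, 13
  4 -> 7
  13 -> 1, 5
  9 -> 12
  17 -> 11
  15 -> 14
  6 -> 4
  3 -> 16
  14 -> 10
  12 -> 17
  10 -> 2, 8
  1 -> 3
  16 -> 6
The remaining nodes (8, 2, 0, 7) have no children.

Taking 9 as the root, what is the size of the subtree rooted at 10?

3

Descendants of 10 (including itself): 10, 8, 2. That's 3.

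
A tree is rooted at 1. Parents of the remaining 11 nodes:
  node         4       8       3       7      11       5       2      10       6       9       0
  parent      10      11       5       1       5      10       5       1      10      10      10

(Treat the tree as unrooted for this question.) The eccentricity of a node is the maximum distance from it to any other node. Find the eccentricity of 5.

Distances from 5 peak at 3, attained at 7.
5-10-1-7

3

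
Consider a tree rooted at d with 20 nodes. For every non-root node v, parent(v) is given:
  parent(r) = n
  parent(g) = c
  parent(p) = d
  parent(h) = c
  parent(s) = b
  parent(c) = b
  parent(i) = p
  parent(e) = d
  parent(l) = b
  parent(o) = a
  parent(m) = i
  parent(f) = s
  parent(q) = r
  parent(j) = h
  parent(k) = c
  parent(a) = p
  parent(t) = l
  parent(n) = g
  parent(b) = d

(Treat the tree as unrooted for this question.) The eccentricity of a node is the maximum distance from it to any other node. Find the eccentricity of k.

6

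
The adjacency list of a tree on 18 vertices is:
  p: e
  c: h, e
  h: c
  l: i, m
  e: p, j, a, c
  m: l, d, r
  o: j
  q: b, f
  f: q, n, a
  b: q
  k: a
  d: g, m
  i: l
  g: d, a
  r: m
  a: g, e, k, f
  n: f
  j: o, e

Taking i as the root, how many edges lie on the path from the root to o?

8

Climbing from o to the root: o–j–e–a–g–d–m–l–i. That's 8 steps.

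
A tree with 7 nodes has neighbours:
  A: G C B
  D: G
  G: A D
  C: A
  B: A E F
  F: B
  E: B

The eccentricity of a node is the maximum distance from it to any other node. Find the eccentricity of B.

The node farthest from B is D, via B-A-G-D — 3 edges.

3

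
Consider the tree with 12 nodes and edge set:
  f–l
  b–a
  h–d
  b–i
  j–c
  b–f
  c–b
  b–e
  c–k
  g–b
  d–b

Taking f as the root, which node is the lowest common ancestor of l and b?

Ancestors of l (toward the root): l, f.
Ancestors of b: b, f.
The deepest node appearing in both lists is f.

f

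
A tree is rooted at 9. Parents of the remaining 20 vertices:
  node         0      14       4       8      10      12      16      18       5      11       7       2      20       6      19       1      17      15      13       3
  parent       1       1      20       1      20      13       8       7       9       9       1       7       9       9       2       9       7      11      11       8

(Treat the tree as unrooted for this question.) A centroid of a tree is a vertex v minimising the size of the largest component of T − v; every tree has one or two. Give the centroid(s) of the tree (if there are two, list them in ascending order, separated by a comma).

1

If 1 is removed the pieces have sizes 10, 5, 3, 1, 1, all ≤ ⌊21/2⌋ = 10.
Every other node leaves some component of size > 10, so the centroid is unique.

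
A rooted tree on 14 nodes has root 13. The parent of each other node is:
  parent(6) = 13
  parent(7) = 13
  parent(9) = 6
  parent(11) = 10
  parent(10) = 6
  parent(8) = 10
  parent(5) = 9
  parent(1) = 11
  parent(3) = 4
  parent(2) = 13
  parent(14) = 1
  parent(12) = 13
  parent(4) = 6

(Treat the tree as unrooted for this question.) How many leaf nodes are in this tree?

7

Degree-1 nodes: 2, 3, 5, 7, 8, 12, 14 — 7 of them.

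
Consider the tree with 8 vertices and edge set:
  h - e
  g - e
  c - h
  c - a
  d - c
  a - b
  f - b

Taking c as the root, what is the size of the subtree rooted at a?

The subtree rooted at a contains: a, b, f — 3 nodes.

3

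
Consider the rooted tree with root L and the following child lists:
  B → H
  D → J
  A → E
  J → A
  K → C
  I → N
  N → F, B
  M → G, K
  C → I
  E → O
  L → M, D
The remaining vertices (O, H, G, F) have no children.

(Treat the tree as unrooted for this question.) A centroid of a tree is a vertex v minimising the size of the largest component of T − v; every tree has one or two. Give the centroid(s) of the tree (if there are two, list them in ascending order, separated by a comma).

If M is removed the pieces have sizes 7, 6, 1, all ≤ ⌊15/2⌋ = 7.
No neighbour of M does as well, so M is the unique centroid.

M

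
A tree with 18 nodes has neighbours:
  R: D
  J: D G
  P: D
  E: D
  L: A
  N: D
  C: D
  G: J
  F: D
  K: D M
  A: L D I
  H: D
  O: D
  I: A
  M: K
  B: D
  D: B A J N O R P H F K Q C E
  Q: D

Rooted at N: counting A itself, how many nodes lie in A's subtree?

Descendants of A (including itself): A, L, I. That's 3.

3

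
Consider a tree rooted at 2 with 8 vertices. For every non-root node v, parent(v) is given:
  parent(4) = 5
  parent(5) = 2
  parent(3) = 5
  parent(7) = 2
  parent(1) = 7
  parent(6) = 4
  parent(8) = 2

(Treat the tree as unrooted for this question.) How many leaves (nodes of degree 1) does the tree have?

Degree-1 nodes: 1, 3, 6, 8 — 4 of them.

4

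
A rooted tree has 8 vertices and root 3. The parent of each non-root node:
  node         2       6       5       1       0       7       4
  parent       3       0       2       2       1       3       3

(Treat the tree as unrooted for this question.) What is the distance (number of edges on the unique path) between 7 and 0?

Walking from 7: 7 - 3 - 2 - 1 - 0. Length 4.

4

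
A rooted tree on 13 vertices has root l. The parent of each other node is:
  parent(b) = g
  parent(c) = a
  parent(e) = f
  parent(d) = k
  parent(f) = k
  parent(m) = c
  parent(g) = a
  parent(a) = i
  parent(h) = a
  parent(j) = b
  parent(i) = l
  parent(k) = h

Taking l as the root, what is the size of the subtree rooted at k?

4

k's subtree: {k, d, f, e}, size 4.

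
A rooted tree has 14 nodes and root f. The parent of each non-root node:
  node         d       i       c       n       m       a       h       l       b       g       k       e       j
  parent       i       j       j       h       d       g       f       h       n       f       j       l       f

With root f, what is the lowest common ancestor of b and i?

f

Ancestors of b (toward the root): b, n, h, f.
Ancestors of i: i, j, f.
The deepest node appearing in both lists is f.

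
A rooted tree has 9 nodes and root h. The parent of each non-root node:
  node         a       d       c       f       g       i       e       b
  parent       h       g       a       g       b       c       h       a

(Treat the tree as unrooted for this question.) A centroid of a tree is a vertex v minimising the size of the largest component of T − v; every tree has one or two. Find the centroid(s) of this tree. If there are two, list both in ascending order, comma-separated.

a

Delete a: the remaining components have sizes 4, 2, 2. Max 4 ≤ 4, so a is a centroid.
No neighbour of a does as well, so a is the unique centroid.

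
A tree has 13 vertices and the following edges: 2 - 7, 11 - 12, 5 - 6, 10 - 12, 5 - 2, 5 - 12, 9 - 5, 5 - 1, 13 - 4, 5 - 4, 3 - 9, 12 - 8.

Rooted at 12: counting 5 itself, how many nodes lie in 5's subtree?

9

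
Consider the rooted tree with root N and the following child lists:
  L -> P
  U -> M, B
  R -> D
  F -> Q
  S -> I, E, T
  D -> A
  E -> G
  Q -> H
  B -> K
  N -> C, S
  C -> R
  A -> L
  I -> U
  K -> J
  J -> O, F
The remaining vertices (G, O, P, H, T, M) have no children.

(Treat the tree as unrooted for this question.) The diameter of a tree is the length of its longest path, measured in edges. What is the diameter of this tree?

15

A longest path is P - L - A - D - R - C - N - S - I - U - B - K - J - F - Q - H, with 15 edges.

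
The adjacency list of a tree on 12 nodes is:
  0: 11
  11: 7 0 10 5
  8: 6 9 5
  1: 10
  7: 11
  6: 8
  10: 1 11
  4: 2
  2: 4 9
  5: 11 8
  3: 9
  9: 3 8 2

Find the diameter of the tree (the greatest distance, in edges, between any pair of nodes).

7

Starting from 1, a farthest node is 4 at distance 7.
One longest path: 1 - 10 - 11 - 5 - 8 - 9 - 2 - 4.
So the diameter is 7.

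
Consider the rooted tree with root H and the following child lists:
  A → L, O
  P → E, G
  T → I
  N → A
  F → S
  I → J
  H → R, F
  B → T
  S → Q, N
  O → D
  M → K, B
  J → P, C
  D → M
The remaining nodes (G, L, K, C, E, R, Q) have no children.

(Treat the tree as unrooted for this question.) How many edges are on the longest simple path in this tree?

A longest path is R – H – F – S – N – A – O – D – M – B – T – I – J – P – G, with 14 edges.

14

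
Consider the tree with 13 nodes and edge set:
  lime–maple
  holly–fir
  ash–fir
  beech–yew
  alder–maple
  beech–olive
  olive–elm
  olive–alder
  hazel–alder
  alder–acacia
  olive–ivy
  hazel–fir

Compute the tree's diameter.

Starting from yew, a farthest node is ash at distance 6.
One longest path: yew-beech-olive-alder-hazel-fir-ash.
So the diameter is 6.

6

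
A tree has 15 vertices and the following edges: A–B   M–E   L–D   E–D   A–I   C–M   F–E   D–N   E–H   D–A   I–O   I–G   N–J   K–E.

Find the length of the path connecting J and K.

J - N - D - E - K: 4 edges.

4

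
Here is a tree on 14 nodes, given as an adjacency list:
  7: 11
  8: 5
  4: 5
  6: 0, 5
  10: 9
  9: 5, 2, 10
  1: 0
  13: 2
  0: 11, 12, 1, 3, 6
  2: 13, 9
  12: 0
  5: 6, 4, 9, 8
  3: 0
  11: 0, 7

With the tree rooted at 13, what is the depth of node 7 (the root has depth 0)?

13–2–9–5–6–0–11–7 — 7 edges.

7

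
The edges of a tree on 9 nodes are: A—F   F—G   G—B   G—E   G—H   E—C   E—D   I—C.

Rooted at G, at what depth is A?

Path from G to A: G → F → A, which has 2 edges.

2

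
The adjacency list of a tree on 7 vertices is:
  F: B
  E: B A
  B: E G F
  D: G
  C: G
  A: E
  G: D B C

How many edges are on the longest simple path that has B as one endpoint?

2

The node farthest from B is A (C, D also at distance 2), via B – E – A — 2 edges.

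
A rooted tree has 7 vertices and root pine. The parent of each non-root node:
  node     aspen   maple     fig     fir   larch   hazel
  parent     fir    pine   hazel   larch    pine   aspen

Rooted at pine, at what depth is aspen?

3

pine → larch → fir → aspen — 3 edges.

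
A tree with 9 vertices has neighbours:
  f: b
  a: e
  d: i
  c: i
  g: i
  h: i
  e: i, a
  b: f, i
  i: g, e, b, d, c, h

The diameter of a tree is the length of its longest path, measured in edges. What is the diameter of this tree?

BFS from a reaches f last, at distance 4; BFS from f confirms no node is farther.
Path: a - e - i - b - f.

4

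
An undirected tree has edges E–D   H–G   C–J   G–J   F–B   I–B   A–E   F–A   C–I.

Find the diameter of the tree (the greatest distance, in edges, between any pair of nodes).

9

BFS from H reaches D last, at distance 9; BFS from D confirms no node is farther.
Path: H-G-J-C-I-B-F-A-E-D.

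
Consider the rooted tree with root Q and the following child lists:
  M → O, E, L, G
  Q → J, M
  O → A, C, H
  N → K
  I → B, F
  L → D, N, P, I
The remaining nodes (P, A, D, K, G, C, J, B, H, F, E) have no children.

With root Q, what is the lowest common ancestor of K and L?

Path K→root: K N L M Q; path L→root: L M Q.
First common node: L.

L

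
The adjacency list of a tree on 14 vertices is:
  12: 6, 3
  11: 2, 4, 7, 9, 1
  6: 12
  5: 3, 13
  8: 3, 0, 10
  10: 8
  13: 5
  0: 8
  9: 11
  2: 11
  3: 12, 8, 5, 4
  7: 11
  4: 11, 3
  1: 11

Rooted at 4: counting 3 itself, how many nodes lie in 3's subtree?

8

The subtree rooted at 3 contains: 3, 12, 8, 5, 6, 10, 0, 13 — 8 nodes.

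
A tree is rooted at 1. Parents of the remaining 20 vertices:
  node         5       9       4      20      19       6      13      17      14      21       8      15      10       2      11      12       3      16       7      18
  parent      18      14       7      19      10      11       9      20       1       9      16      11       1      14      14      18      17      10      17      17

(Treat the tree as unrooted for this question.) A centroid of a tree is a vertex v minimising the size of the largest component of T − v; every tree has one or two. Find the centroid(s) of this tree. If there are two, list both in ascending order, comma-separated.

10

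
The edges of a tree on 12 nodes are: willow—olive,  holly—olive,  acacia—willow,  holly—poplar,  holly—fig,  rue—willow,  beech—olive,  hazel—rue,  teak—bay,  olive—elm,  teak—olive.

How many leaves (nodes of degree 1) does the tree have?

The leaves are acacia, bay, beech, elm, fig, hazel, poplar.
That is 7 leaves.

7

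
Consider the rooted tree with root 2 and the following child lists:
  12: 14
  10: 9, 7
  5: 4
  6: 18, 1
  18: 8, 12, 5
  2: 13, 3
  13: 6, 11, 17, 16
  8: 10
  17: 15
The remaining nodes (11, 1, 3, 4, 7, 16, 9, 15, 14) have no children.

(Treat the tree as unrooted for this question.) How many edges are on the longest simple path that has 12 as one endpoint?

5

A farthest node from 12 is 3 (15 also at distance 5).
The path 12 – 18 – 6 – 13 – 2 – 3 has 5 edges.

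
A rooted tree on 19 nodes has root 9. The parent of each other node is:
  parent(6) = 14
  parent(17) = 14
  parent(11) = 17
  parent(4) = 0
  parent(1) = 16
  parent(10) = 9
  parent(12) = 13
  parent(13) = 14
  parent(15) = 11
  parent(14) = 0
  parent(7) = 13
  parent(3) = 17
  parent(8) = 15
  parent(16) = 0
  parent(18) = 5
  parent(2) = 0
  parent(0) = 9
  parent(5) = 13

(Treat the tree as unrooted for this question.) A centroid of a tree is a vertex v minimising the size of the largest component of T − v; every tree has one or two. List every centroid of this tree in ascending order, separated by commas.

14

If 14 is removed the pieces have sizes 7, 5, 5, 1, all ≤ ⌊19/2⌋ = 9.
Every other node leaves some component of size > 9, so the centroid is unique.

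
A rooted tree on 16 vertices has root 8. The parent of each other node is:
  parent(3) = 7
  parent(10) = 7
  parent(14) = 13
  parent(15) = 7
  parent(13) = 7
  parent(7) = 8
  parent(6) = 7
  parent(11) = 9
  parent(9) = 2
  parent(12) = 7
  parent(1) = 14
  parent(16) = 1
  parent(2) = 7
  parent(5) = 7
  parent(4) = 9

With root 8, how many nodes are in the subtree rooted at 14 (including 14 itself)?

3

The subtree rooted at 14 contains: 14, 1, 16 — 3 nodes.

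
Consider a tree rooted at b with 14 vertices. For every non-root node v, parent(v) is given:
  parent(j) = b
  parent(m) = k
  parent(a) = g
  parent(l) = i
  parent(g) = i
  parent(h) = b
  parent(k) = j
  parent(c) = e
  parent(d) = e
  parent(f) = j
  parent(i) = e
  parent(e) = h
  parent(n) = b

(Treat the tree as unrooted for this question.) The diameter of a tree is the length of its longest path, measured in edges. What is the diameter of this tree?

BFS from m reaches a last, at distance 8; BFS from a confirms no node is farther.
Path: m - k - j - b - h - e - i - g - a.

8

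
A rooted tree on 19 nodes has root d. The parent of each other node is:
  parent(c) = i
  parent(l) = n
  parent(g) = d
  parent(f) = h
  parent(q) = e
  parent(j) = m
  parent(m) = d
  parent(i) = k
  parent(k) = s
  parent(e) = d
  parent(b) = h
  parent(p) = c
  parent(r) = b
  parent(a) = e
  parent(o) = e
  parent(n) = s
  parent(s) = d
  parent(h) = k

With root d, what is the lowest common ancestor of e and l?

d

Ancestors of e (toward the root): e, d.
Ancestors of l: l, n, s, d.
The deepest node appearing in both lists is d.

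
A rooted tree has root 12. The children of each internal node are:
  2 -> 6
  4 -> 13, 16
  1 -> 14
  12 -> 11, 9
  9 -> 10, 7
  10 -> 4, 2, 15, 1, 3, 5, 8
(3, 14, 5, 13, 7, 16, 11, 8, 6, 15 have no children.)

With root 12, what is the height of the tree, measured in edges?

4

14 sits deepest: 12-9-10-1-14 — 4 edges from the root.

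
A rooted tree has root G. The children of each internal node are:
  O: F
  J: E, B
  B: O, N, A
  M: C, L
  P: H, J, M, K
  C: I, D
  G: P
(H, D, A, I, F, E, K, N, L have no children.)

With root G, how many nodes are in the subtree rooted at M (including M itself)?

Descendants of M (including itself): M, C, L, I, D. That's 5.

5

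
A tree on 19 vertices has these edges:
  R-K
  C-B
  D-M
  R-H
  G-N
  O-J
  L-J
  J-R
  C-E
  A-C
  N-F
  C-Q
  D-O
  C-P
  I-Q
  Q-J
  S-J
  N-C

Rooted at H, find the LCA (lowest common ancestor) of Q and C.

Q's ancestor chain is Q, J, R, H and C's is C, Q, J, R, H; they first meet at Q.

Q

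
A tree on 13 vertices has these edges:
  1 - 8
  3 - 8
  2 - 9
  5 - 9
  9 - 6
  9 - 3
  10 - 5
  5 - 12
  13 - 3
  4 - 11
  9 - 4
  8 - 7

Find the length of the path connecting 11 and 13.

4

11–4–9–3–13: 4 edges.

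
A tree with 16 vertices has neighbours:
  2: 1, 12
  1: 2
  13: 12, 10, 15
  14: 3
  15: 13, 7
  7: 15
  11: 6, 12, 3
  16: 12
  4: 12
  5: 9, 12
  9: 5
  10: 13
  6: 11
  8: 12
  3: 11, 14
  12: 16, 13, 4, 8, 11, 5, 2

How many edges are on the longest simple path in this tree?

Starting from 14, a farthest node is 7 at distance 6.
One longest path: 14 – 3 – 11 – 12 – 13 – 15 – 7.
So the diameter is 6.

6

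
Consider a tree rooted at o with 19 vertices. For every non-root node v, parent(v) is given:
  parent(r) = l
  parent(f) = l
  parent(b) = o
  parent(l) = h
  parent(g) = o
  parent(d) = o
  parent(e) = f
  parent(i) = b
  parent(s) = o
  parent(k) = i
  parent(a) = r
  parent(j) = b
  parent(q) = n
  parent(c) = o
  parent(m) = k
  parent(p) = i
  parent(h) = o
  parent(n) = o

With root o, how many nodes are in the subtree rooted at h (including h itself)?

h's subtree: {h, l, r, f, a, e}, size 6.

6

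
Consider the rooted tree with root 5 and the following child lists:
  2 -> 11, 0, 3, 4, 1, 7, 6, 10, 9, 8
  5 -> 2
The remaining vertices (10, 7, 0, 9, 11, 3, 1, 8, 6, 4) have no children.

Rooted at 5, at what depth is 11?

2

Path from 5 to 11: 5 – 2 – 11, which has 2 edges.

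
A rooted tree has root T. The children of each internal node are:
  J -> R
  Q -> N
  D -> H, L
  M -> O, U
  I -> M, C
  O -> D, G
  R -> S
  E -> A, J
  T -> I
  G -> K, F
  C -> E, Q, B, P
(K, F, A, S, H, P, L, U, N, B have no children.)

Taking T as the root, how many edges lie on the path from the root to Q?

3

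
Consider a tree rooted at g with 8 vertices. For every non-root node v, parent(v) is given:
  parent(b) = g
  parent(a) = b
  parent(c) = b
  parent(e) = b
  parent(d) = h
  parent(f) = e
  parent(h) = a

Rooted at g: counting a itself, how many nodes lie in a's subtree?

3

The subtree rooted at a contains: a, h, d — 3 nodes.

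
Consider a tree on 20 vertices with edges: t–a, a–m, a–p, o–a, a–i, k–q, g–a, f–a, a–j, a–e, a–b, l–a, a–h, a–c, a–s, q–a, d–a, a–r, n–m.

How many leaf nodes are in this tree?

17

Degree-1 nodes: b, c, d, e, f, g, h, i, j, k, l, n, o, p, r, s, t — 17 of them.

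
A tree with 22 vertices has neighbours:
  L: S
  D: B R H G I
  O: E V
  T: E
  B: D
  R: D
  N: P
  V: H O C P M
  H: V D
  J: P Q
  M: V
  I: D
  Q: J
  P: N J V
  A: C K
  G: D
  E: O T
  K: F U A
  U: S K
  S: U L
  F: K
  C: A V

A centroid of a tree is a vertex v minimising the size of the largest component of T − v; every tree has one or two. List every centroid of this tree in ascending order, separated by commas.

V

Removing V splits the tree into components of sizes 7, 6, 4, 3, 1; the largest is 7 ≤ ⌊22/2⌋ = 11.
Every other node leaves some component of size > 11, so the centroid is unique.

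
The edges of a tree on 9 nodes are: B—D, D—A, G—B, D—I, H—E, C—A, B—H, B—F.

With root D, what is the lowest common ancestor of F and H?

F's ancestor chain is F, B, D and H's is H, B, D; they first meet at B.

B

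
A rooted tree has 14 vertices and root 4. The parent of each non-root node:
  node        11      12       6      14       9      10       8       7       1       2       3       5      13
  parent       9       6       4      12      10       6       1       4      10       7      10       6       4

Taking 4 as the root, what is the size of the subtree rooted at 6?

10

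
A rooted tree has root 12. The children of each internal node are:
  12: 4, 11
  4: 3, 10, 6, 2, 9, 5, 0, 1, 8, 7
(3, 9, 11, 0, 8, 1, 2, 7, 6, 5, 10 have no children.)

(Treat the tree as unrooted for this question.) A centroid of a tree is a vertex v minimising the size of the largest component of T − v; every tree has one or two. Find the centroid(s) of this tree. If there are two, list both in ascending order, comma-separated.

If 4 is removed the pieces have sizes 2, 1, 1, 1, 1, 1, 1, 1, 1, 1, 1, all ≤ ⌊13/2⌋ = 6.
No neighbour of 4 does as well, so 4 is the unique centroid.

4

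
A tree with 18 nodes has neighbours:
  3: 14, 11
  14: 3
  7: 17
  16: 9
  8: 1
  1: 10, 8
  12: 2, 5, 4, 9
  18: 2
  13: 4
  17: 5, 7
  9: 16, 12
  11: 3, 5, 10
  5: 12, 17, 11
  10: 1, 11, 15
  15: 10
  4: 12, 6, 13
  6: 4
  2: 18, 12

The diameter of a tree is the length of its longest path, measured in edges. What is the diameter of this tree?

Starting from 8, a farthest node is 18 at distance 7.
One longest path: 8-1-10-11-5-12-2-18.
So the diameter is 7.

7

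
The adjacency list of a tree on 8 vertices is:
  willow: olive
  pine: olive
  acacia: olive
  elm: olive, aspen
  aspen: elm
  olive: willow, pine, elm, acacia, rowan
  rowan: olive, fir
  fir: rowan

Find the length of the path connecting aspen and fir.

4

Walking from aspen: aspen – elm – olive – rowan – fir. Length 4.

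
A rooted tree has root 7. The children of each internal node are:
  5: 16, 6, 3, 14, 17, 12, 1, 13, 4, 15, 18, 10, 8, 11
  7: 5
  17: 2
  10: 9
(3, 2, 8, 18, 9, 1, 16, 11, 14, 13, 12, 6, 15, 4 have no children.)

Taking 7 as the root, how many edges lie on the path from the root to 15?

2

Path from 7 to 15: 7 → 5 → 15, which has 2 edges.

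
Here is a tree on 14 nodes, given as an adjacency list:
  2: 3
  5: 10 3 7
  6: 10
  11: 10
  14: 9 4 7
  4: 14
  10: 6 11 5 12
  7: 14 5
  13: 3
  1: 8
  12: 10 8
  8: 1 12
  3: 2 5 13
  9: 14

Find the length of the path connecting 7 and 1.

5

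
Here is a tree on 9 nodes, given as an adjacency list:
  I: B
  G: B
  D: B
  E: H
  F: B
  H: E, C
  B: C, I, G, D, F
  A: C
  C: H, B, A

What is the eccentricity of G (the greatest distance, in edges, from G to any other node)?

4

The node farthest from G is E, via G-B-C-H-E — 4 edges.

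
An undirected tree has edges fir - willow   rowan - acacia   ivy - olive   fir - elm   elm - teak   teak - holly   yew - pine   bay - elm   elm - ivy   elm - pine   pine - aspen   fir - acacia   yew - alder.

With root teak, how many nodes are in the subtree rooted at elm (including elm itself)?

12

Descendants of elm (including itself): elm, fir, ivy, pine, bay, willow, acacia, olive, yew, aspen, rowan, alder. That's 12.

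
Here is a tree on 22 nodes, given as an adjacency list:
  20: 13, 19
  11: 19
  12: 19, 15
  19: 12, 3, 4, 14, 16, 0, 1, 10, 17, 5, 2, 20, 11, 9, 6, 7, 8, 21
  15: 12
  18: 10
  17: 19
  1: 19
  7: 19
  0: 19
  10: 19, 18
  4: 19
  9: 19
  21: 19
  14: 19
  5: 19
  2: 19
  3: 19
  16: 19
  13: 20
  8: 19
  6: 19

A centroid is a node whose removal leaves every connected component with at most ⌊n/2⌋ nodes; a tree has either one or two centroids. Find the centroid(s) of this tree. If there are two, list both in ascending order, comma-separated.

Removing 19 splits the tree into components of sizes 2, 2, 2, 1, 1, 1, 1, 1, 1, 1, 1, 1, 1, 1, 1, 1, 1, 1; the largest is 2 ≤ ⌊22/2⌋ = 11.
No neighbour of 19 does as well, so 19 is the unique centroid.

19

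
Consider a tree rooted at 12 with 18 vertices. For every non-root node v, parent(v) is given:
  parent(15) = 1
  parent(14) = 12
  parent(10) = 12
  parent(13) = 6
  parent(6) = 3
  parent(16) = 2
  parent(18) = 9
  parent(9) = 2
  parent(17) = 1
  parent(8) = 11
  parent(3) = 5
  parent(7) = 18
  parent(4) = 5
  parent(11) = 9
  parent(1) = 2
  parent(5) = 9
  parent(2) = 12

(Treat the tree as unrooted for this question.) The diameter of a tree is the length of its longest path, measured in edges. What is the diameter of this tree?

A longest path is 13–6–3–5–9–2–12–10, with 7 edges.

7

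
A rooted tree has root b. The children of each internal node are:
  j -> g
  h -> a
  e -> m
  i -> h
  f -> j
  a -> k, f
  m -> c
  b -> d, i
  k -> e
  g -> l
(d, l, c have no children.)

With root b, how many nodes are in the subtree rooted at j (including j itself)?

The subtree rooted at j contains: j, g, l — 3 nodes.

3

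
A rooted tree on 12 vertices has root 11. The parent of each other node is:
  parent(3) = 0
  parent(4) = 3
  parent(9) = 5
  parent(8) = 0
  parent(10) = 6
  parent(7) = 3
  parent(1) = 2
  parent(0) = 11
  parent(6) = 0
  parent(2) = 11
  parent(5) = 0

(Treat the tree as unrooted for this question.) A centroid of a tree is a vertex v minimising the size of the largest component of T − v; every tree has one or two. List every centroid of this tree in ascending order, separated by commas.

If 0 is removed the pieces have sizes 3, 3, 2, 2, 1, all ≤ ⌊12/2⌋ = 6.
Every other node leaves some component of size > 6, so the centroid is unique.

0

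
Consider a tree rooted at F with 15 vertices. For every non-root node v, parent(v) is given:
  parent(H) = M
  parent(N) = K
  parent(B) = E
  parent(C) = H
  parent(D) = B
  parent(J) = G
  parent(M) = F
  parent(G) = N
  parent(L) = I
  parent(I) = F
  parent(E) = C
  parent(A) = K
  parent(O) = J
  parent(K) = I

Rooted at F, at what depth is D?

F – M – H – C – E – B – D — 6 edges.

6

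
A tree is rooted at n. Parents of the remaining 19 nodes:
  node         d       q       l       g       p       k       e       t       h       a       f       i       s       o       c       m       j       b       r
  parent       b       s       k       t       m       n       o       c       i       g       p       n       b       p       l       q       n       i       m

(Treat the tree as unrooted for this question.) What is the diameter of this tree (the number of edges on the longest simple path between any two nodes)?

14

BFS from a reaches e last, at distance 14; BFS from e confirms no node is farther.
Path: a-g-t-c-l-k-n-i-b-s-q-m-p-o-e.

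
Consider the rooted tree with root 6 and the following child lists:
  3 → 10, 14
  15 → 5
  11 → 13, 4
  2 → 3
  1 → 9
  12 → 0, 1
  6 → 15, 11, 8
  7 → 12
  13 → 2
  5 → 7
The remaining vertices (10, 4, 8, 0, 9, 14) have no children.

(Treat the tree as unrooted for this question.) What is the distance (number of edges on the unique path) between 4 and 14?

5

4–11–13–2–3–14: 5 edges.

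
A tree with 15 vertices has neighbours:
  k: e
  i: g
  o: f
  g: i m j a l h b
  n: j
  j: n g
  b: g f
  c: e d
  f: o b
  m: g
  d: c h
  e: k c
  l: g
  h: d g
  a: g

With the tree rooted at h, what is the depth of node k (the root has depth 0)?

Path from h to k: h–d–c–e–k, which has 4 edges.

4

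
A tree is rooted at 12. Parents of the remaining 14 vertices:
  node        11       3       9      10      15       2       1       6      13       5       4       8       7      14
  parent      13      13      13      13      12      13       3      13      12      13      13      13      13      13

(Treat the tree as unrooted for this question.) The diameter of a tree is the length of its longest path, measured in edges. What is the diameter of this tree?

Starting from 15, a farthest node is 1 at distance 4.
One longest path: 15 – 12 – 13 – 3 – 1.
So the diameter is 4.

4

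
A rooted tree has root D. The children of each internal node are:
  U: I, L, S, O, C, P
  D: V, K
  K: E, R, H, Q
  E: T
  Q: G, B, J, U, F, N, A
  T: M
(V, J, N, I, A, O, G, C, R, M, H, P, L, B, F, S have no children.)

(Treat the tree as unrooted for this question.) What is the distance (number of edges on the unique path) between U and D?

U - Q - K - D: 3 edges.

3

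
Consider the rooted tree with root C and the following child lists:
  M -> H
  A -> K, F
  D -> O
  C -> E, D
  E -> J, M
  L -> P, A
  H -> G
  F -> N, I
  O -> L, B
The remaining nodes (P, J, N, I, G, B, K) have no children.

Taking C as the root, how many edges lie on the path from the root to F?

C–D–O–L–A–F — 5 edges.

5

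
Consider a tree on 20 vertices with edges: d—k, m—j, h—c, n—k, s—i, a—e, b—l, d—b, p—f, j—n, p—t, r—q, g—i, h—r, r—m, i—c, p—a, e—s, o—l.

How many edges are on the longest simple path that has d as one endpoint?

13

The node farthest from d is t (f also at distance 13), via d – k – n – j – m – r – h – c – i – s – e – a – p – t — 13 edges.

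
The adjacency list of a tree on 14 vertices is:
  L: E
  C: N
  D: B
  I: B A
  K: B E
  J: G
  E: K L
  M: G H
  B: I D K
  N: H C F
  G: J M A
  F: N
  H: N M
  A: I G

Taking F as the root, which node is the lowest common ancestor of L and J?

G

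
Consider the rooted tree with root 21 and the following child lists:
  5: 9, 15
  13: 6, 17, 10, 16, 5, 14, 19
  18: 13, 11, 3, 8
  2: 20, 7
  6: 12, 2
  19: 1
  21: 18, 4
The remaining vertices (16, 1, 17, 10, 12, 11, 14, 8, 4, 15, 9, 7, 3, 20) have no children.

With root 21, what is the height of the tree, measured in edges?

20 sits deepest: 21 – 18 – 13 – 6 – 2 – 20 — 5 edges from the root.

5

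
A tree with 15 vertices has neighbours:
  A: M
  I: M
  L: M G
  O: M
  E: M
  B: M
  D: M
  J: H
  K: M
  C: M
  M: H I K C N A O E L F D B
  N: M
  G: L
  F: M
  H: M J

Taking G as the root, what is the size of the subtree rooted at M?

Descendants of M (including itself): M, H, N, F, C, I, B, A, O, K, D, E, J. That's 13.

13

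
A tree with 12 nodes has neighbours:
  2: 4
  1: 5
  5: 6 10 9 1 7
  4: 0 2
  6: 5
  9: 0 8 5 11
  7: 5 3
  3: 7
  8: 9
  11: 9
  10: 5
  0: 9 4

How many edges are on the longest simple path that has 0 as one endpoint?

4

Distances from 0 peak at 4, attained at 3.
0–9–5–7–3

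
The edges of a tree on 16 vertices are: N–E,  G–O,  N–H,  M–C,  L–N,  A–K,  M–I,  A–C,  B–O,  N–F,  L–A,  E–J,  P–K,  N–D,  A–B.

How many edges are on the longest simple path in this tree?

7

BFS from J reaches G last, at distance 7; BFS from G confirms no node is farther.
Path: J - E - N - L - A - B - O - G.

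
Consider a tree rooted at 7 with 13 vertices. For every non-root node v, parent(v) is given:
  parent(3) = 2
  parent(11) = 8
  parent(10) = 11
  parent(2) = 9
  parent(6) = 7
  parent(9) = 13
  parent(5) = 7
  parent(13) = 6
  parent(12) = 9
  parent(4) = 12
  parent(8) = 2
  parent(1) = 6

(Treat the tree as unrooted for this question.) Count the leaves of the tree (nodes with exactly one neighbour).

5

Exactly 5 nodes have a single neighbour: 1, 3, 4, 5, 10.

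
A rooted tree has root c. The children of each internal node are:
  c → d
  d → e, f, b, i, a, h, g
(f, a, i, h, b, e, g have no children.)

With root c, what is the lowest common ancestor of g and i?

g's ancestor chain is g, d, c and i's is i, d, c; they first meet at d.

d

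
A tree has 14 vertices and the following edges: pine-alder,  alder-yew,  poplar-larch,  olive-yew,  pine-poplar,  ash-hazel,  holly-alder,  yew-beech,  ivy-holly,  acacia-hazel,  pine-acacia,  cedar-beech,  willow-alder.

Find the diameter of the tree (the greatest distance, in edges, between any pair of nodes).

7

A longest path is cedar-beech-yew-alder-pine-acacia-hazel-ash, with 7 edges.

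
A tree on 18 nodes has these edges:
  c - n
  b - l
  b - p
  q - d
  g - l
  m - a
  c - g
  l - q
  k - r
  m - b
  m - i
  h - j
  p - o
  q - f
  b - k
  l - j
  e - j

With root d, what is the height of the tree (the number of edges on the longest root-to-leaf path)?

5

The longest root-to-leaf path is d–q–l–g–c–n (5 edges).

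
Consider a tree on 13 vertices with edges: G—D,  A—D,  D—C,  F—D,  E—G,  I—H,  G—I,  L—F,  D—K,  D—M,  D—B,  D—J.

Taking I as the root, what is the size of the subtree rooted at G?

11

Descendants of G (including itself): G, D, E, A, K, F, J, C, M, B, L. That's 11.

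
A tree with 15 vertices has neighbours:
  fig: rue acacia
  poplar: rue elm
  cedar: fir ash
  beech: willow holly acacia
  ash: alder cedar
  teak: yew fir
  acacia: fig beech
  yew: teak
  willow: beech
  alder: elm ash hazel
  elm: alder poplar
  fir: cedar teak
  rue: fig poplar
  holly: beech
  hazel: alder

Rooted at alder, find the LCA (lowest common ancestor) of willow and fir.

alder

willow's ancestor chain is willow, beech, acacia, fig, rue, poplar, elm, alder and fir's is fir, cedar, ash, alder; they first meet at alder.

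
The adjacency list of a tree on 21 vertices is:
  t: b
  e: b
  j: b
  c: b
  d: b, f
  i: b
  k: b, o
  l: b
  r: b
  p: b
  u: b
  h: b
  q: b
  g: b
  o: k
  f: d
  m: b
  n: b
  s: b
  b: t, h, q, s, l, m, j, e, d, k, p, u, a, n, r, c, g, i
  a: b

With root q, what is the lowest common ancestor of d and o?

Path d→root: d b q; path o→root: o k b q.
First common node: b.

b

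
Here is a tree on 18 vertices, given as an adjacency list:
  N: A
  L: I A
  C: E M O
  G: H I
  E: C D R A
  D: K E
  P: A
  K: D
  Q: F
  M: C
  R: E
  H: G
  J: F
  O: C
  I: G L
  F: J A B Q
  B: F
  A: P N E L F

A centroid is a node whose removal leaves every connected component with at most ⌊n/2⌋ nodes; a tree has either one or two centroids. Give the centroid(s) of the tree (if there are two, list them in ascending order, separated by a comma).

A

Removing A splits the tree into components of sizes 7, 4, 4, 1, 1; the largest is 7 ≤ ⌊18/2⌋ = 9.
No neighbour of A does as well, so A is the unique centroid.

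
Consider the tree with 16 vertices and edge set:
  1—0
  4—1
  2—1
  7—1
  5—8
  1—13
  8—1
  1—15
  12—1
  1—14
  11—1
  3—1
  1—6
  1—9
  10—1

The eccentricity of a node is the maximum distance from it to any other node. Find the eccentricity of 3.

Distances from 3 peak at 3, attained at 5.
3-1-8-5

3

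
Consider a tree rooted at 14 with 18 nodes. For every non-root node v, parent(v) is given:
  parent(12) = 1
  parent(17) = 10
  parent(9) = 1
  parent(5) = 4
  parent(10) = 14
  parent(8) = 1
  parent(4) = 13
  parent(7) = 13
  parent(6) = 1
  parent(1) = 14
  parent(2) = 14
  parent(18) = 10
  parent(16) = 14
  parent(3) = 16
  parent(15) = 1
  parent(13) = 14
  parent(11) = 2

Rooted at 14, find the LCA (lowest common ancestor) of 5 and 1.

14

Path 5→root: 5 4 13 14; path 1→root: 1 14.
First common node: 14.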